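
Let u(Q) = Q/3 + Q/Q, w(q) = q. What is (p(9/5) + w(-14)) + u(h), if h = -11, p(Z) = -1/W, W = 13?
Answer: -653/39 ≈ -16.744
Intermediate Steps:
p(Z) = -1/13
u(Q) = 1 + Q/3 (u(Q) = Q*(1/3) + 1 = Q/3 + 1 = 1 + Q/3)
(p(9/5) + w(-14)) + u(h) = (-1/13 - 14) + (1 + (1/3)*(-11)) = -183/13 + (1 - 11/3) = -183/13 - 8/3 = -653/39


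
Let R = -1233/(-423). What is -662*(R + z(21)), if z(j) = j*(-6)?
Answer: 3829670/47 ≈ 81482.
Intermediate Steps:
R = 137/47 (R = -1233*(-1/423) = 137/47 ≈ 2.9149)
z(j) = -6*j
-662*(R + z(21)) = -662*(137/47 - 6*21) = -662*(137/47 - 126) = -662*(-5785/47) = 3829670/47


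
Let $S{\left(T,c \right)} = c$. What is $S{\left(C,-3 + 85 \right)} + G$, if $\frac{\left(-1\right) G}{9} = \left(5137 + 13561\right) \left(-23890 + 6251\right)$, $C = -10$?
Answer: $2968326280$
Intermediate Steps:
$G = 2968326198$ ($G = - 9 \left(5137 + 13561\right) \left(-23890 + 6251\right) = - 9 \cdot 18698 \left(-17639\right) = \left(-9\right) \left(-329814022\right) = 2968326198$)
$S{\left(C,-3 + 85 \right)} + G = \left(-3 + 85\right) + 2968326198 = 82 + 2968326198 = 2968326280$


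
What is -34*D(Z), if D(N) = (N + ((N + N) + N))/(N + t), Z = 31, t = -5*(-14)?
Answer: -4216/101 ≈ -41.743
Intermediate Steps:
t = 70
D(N) = 4*N/(70 + N) (D(N) = (N + ((N + N) + N))/(N + 70) = (N + (2*N + N))/(70 + N) = (N + 3*N)/(70 + N) = (4*N)/(70 + N) = 4*N/(70 + N))
-34*D(Z) = -136*31/(70 + 31) = -136*31/101 = -34*124/101 = -4216/101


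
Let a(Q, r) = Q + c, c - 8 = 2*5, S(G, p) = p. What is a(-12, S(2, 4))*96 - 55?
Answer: 521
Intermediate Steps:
c = 18 (c = 8 + 2*5 = 8 + 10 = 18)
a(Q, r) = 18 + Q (a(Q, r) = Q + 18 = 18 + Q)
a(-12, S(2, 4))*96 - 55 = (18 - 12)*96 - 55 = 6*96 - 55 = 576 - 55 = 521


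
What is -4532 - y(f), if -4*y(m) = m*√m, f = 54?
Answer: -4532 + 81*√6/2 ≈ -4432.8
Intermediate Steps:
y(m) = -m^(3/2)/4 (y(m) = -m*√m/4 = -m^(3/2)/4)
-4532 - y(f) = -4532 - (-1)*54^(3/2)/4 = -4532 - (-1)*162*√6/4 = -4532 - (-81)*√6/2 = -4532 + 81*√6/2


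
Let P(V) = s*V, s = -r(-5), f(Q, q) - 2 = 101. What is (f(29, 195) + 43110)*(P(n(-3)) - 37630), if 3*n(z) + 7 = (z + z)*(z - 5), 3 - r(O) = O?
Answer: -4892489434/3 ≈ -1.6308e+9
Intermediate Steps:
r(O) = 3 - O
f(Q, q) = 103 (f(Q, q) = 2 + 101 = 103)
s = -8 (s = -(3 - 1*(-5)) = -(3 + 5) = -1*8 = -8)
n(z) = -7/3 + 2*z*(-5 + z)/3 (n(z) = -7/3 + ((z + z)*(z - 5))/3 = -7/3 + ((2*z)*(-5 + z))/3 = -7/3 + (2*z*(-5 + z))/3 = -7/3 + 2*z*(-5 + z)/3)
P(V) = -8*V
(f(29, 195) + 43110)*(P(n(-3)) - 37630) = (103 + 43110)*(-8*(-7/3 - 10/3*(-3) + (⅔)*(-3)²) - 37630) = 43213*(-8*(-7/3 + 10 + (⅔)*9) - 37630) = 43213*(-8*(-7/3 + 10 + 6) - 37630) = 43213*(-8*41/3 - 37630) = 43213*(-328/3 - 37630) = 43213*(-113218/3) = -4892489434/3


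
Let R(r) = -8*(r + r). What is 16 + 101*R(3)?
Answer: -4832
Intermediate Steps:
R(r) = -16*r
16 + 101*R(3) = 16 + 101*(-16*3) = 16 + 101*(-48) = 16 - 4848 = -4832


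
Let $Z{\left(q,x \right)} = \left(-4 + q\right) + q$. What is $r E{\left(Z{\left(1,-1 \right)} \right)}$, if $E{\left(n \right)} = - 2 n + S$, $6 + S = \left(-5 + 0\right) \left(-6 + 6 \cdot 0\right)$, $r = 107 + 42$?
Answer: $4172$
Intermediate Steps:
$r = 149$
$Z{\left(q,x \right)} = -4 + 2 q$
$S = 24$ ($S = -6 + \left(-5 + 0\right) \left(-6 + 6 \cdot 0\right) = -6 - 5 \left(-6 + 0\right) = -6 - -30 = -6 + 30 = 24$)
$E{\left(n \right)} = 24 - 2 n$ ($E{\left(n \right)} = - 2 n + 24 = 24 - 2 n$)
$r E{\left(Z{\left(1,-1 \right)} \right)} = 149 \left(24 - 2 \left(-4 + 2 \cdot 1\right)\right) = 149 \left(24 - 2 \left(-4 + 2\right)\right) = 149 \left(24 - -4\right) = 149 \left(24 + 4\right) = 149 \cdot 28 = 4172$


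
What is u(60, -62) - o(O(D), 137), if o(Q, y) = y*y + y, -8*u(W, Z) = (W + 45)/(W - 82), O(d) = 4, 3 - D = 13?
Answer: -3327351/176 ≈ -18905.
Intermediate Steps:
D = -10 (D = 3 - 1*13 = 3 - 13 = -10)
u(W, Z) = -(45 + W)/(8*(-82 + W)) (u(W, Z) = -(W + 45)/(8*(W - 82)) = -(45 + W)/(8*(-82 + W)))
o(Q, y) = y + y² (o(Q, y) = y² + y = y + y²)
u(60, -62) - o(O(D), 137) = (-45 - 1*60)/(8*(-82 + 60)) - 137*(1 + 137) = (⅛)*(-45 - 60)/(-22) - 137*138 = (⅛)*(-1/22)*(-105) - 1*18906 = 105/176 - 18906 = -3327351/176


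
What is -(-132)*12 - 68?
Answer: 1516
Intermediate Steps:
-(-132)*12 - 68 = -132*(-12) - 68 = 1584 - 68 = 1516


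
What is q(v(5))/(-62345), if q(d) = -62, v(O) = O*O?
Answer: 62/62345 ≈ 0.00099447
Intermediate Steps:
v(O) = O**2
q(v(5))/(-62345) = -62/(-62345) = -62*(-1/62345) = 62/62345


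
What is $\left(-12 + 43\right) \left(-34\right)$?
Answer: $-1054$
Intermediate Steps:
$\left(-12 + 43\right) \left(-34\right) = 31 \left(-34\right) = -1054$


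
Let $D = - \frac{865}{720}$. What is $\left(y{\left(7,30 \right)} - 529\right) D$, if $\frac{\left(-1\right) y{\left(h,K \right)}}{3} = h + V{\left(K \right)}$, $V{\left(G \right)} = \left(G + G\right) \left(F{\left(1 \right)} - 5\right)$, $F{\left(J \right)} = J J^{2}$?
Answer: $- \frac{14705}{72} \approx -204.24$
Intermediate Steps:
$D = - \frac{173}{144}$ ($D = \left(-865\right) \frac{1}{720} = - \frac{173}{144} \approx -1.2014$)
$F{\left(J \right)} = J^{3}$
$V{\left(G \right)} = - 8 G$ ($V{\left(G \right)} = \left(G + G\right) \left(1^{3} - 5\right) = 2 G \left(1 - 5\right) = 2 G \left(-4\right) = - 8 G$)
$y{\left(h,K \right)} = - 3 h + 24 K$ ($y{\left(h,K \right)} = - 3 \left(h - 8 K\right) = - 3 h + 24 K$)
$\left(y{\left(7,30 \right)} - 529\right) D = \left(\left(\left(-3\right) 7 + 24 \cdot 30\right) - 529\right) \left(- \frac{173}{144}\right) = \left(\left(-21 + 720\right) - 529\right) \left(- \frac{173}{144}\right) = \left(699 - 529\right) \left(- \frac{173}{144}\right) = 170 \left(- \frac{173}{144}\right) = - \frac{14705}{72}$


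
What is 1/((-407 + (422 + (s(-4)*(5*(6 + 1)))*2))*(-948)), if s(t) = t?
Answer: 1/251220 ≈ 3.9806e-6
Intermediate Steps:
1/((-407 + (422 + (s(-4)*(5*(6 + 1)))*2))*(-948)) = 1/(-407 + (422 - 20*(6 + 1)*2)*(-948)) = -1/948/(-407 + (422 - 20*7*2)) = -1/948/(-407 + (422 - 4*35*2)) = -1/948/(-407 + (422 - 140*2)) = -1/948/(-407 + (422 - 280)) = -1/948/(-407 + 142) = -1/948/(-265) = -1/265*(-1/948) = 1/251220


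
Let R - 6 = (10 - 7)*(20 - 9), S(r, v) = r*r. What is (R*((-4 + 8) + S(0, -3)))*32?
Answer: 4992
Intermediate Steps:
S(r, v) = r**2
R = 39 (R = 6 + (10 - 7)*(20 - 9) = 6 + 3*11 = 6 + 33 = 39)
(R*((-4 + 8) + S(0, -3)))*32 = (39*((-4 + 8) + 0**2))*32 = (39*(4 + 0))*32 = (39*4)*32 = 156*32 = 4992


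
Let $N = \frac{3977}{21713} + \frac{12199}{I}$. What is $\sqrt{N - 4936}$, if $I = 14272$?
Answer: $\frac{i \sqrt{7404797483996314535}}{38735992} \approx 70.249 i$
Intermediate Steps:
$N = \frac{321636631}{309887936}$ ($N = \frac{3977}{21713} + \frac{12199}{14272} = \frac{321636631}{309887936} \approx 1.0379$)
$\sqrt{N - 4936} = \sqrt{\frac{321636631}{309887936} - 4936} = \sqrt{- \frac{1529285215465}{309887936}} = \frac{i \sqrt{7404797483996314535}}{38735992}$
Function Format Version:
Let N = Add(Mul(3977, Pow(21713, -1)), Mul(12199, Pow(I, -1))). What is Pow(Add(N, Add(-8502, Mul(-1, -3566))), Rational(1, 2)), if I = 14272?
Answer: Mul(Rational(1, 38735992), I, Pow(7404797483996314535, Rational(1, 2))) ≈ Mul(70.249, I)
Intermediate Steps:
N = Rational(321636631, 309887936) (N = Add(Mul(3977, Pow(21713, -1)), Mul(12199, Pow(14272, -1))) = Add(Mul(3977, Rational(1, 21713)), Mul(12199, Rational(1, 14272))) = Add(Rational(3977, 21713), Rational(12199, 14272)) = Rational(321636631, 309887936) ≈ 1.0379)
Pow(Add(N, Add(-8502, Mul(-1, -3566))), Rational(1, 2)) = Pow(Add(Rational(321636631, 309887936), Add(-8502, Mul(-1, -3566))), Rational(1, 2)) = Pow(Add(Rational(321636631, 309887936), Add(-8502, 3566)), Rational(1, 2)) = Pow(Add(Rational(321636631, 309887936), -4936), Rational(1, 2)) = Pow(Rational(-1529285215465, 309887936), Rational(1, 2)) = Mul(Rational(1, 38735992), I, Pow(7404797483996314535, Rational(1, 2)))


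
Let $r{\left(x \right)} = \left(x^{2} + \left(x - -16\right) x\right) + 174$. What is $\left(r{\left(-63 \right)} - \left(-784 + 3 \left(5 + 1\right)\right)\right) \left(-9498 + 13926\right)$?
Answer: $34848360$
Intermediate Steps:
$r{\left(x \right)} = 174 + x^{2} + x \left(16 + x\right)$ ($r{\left(x \right)} = \left(x^{2} + \left(x + \left(-73 + 89\right)\right) x\right) + 174 = \left(x^{2} + \left(x + 16\right) x\right) + 174 = \left(x^{2} + \left(16 + x\right) x\right) + 174 = \left(x^{2} + x \left(16 + x\right)\right) + 174 = 174 + x^{2} + x \left(16 + x\right)$)
$\left(r{\left(-63 \right)} - \left(-784 + 3 \left(5 + 1\right)\right)\right) \left(-9498 + 13926\right) = \left(\left(174 + 2 \left(-63\right)^{2} + 16 \left(-63\right)\right) - \left(-784 + 3 \left(5 + 1\right)\right)\right) \left(-9498 + 13926\right) = \left(\left(174 + 2 \cdot 3969 - 1008\right) + \left(784 - 18\right)\right) 4428 = \left(\left(174 + 7938 - 1008\right) + \left(784 - 18\right)\right) 4428 = \left(7104 + 766\right) 4428 = 7870 \cdot 4428 = 34848360$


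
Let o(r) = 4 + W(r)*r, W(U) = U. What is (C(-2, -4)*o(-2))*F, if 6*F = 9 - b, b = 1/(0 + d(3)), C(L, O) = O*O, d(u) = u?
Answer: 1664/9 ≈ 184.89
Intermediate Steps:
C(L, O) = O**2
o(r) = 4 + r**2 (o(r) = 4 + r*r = 4 + r**2)
b = 1/3 (b = 1/(0 + 3) = 1/3 ≈ 0.33333)
F = 13/9 (F = (9 - 1*1/3)/6 = (9 - 1/3)/6 = (1/6)*(26/3) = 13/9 ≈ 1.4444)
(C(-2, -4)*o(-2))*F = ((-4)**2*(4 + (-2)**2))*(13/9) = (16*(4 + 4))*(13/9) = (16*8)*(13/9) = 128*(13/9) = 1664/9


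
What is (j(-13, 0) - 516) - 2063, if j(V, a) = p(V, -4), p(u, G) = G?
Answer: -2583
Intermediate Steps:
j(V, a) = -4
(j(-13, 0) - 516) - 2063 = (-4 - 516) - 2063 = -520 - 2063 = -2583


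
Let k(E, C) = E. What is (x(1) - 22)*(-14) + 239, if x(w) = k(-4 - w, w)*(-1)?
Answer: 477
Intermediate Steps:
x(w) = 4 + w (x(w) = (-4 - w)*(-1) = 4 + w)
(x(1) - 22)*(-14) + 239 = ((4 + 1) - 22)*(-14) + 239 = (5 - 22)*(-14) + 239 = -17*(-14) + 239 = 238 + 239 = 477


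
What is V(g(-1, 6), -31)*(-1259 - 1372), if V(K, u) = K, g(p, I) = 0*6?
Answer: 0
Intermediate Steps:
g(p, I) = 0
V(g(-1, 6), -31)*(-1259 - 1372) = 0*(-1259 - 1372) = 0*(-2631) = 0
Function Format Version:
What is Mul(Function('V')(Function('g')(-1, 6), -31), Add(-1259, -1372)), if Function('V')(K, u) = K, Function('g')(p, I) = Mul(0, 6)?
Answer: 0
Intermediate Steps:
Function('g')(p, I) = 0
Mul(Function('V')(Function('g')(-1, 6), -31), Add(-1259, -1372)) = Mul(0, Add(-1259, -1372)) = Mul(0, -2631) = 0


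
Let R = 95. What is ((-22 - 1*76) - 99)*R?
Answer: -18715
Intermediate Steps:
((-22 - 1*76) - 99)*R = ((-22 - 1*76) - 99)*95 = ((-22 - 76) - 99)*95 = (-98 - 99)*95 = -197*95 = -18715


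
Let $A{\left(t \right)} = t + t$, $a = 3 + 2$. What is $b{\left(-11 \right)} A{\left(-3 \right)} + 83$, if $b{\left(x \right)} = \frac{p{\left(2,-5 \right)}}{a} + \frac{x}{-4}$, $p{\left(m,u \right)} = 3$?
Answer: $\frac{629}{10} \approx 62.9$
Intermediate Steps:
$a = 5$
$A{\left(t \right)} = 2 t$
$b{\left(x \right)} = \frac{3}{5} - \frac{x}{4}$ ($b{\left(x \right)} = \frac{3}{5} + \frac{x}{-4} = 3 \cdot \frac{1}{5} + x \left(- \frac{1}{4}\right) = \frac{3}{5} - \frac{x}{4}$)
$b{\left(-11 \right)} A{\left(-3 \right)} + 83 = \left(\frac{3}{5} - - \frac{11}{4}\right) 2 \left(-3\right) + 83 = \left(\frac{3}{5} + \frac{11}{4}\right) \left(-6\right) + 83 = \frac{67}{20} \left(-6\right) + 83 = - \frac{201}{10} + 83 = \frac{629}{10}$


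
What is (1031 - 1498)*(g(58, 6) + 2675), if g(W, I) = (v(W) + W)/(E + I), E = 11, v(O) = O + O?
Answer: -21318083/17 ≈ -1.2540e+6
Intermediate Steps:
v(O) = 2*O
g(W, I) = 3*W/(11 + I) (g(W, I) = (2*W + W)/(11 + I) = (3*W)/(11 + I) = 3*W/(11 + I))
(1031 - 1498)*(g(58, 6) + 2675) = (1031 - 1498)*(3*58/(11 + 6) + 2675) = -467*(3*58/17 + 2675) = -467*(3*58*(1/17) + 2675) = -467*(174/17 + 2675) = -467*45649/17 = -21318083/17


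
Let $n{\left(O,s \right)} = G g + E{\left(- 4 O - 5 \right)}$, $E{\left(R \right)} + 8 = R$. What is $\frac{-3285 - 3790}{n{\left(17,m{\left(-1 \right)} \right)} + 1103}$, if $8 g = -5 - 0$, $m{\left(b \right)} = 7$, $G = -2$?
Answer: $- \frac{28300}{4093} \approx -6.9142$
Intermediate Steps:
$E{\left(R \right)} = -8 + R$
$g = - \frac{5}{8}$ ($g = \frac{-5 - 0}{8} = \frac{-5 + 0}{8} = \frac{1}{8} \left(-5\right) = - \frac{5}{8} \approx -0.625$)
$n{\left(O,s \right)} = - \frac{47}{4} - 4 O$ ($n{\left(O,s \right)} = \left(-2\right) \left(- \frac{5}{8}\right) - \left(13 + 4 O\right) = \frac{5}{4} - \left(13 + 4 O\right) = - \frac{47}{4} - 4 O$)
$\frac{-3285 - 3790}{n{\left(17,m{\left(-1 \right)} \right)} + 1103} = \frac{-3285 - 3790}{\left(- \frac{47}{4} - 68\right) + 1103} = - \frac{7075}{\left(- \frac{47}{4} - 68\right) + 1103} = - \frac{7075}{- \frac{319}{4} + 1103} = - \frac{7075}{\frac{4093}{4}} = \left(-7075\right) \frac{4}{4093} = - \frac{28300}{4093}$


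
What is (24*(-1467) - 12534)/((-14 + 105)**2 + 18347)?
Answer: -7957/4438 ≈ -1.7929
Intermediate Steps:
(24*(-1467) - 12534)/((-14 + 105)**2 + 18347) = (-35208 - 12534)/(91**2 + 18347) = -47742/(8281 + 18347) = -47742/26628 = -47742*1/26628 = -7957/4438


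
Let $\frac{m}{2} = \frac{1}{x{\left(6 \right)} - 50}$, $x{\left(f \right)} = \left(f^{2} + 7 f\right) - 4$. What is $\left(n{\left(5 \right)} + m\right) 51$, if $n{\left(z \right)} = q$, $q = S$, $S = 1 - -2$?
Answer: $\frac{629}{4} \approx 157.25$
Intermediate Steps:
$x{\left(f \right)} = -4 + f^{2} + 7 f$
$S = 3$ ($S = 1 + 2 = 3$)
$q = 3$
$n{\left(z \right)} = 3$
$m = \frac{1}{12}$ ($m = \frac{2}{\left(-4 + 6^{2} + 7 \cdot 6\right) - 50} = \frac{2}{\left(-4 + 36 + 42\right) - 50} = \frac{2}{74 - 50} = \frac{2}{24} = 2 \cdot \frac{1}{24} = \frac{1}{12} \approx 0.083333$)
$\left(n{\left(5 \right)} + m\right) 51 = \left(3 + \frac{1}{12}\right) 51 = \frac{37}{12} \cdot 51 = \frac{629}{4}$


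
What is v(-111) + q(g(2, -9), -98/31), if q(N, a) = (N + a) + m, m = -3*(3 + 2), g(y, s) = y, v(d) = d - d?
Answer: -501/31 ≈ -16.161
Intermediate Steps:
v(d) = 0
m = -15 (m = -3*5 = -15)
q(N, a) = -15 + N + a (q(N, a) = (N + a) - 15 = -15 + N + a)
v(-111) + q(g(2, -9), -98/31) = 0 + (-15 + 2 - 98/31) = 0 - 501/31 = -501/31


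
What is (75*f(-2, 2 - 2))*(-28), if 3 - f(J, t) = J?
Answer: -10500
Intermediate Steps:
f(J, t) = 3 - J
(75*f(-2, 2 - 2))*(-28) = (75*(3 - 1*(-2)))*(-28) = (75*(3 + 2))*(-28) = (75*5)*(-28) = 375*(-28) = -10500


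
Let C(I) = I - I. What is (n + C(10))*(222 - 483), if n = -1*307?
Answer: 80127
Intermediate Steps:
C(I) = 0
n = -307
(n + C(10))*(222 - 483) = (-307 + 0)*(222 - 483) = -307*(-261) = 80127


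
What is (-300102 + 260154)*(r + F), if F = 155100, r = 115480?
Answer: -10809129840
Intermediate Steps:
(-300102 + 260154)*(r + F) = (-300102 + 260154)*(115480 + 155100) = -39948*270580 = -10809129840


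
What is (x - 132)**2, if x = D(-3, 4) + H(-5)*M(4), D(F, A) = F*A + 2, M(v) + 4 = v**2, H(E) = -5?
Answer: 40804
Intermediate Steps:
M(v) = -4 + v**2
D(F, A) = 2 + A*F (D(F, A) = A*F + 2 = 2 + A*F)
x = -70 (x = (2 + 4*(-3)) - 5*(-4 + 4**2) = (2 - 12) - 5*(-4 + 16) = -10 - 5*12 = -10 - 60 = -70)
(x - 132)**2 = (-70 - 132)**2 = (-202)**2 = 40804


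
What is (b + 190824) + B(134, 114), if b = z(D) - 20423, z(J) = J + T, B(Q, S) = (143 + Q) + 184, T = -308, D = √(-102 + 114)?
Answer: 170554 + 2*√3 ≈ 1.7056e+5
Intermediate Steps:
D = 2*√3 (D = √12 = 2*√3 ≈ 3.4641)
B(Q, S) = 327 + Q
z(J) = -308 + J (z(J) = J - 308 = -308 + J)
b = -20731 + 2*√3 (b = (-308 + 2*√3) - 20423 = -20731 + 2*√3 ≈ -20728.)
(b + 190824) + B(134, 114) = ((-20731 + 2*√3) + 190824) + (327 + 134) = (170093 + 2*√3) + 461 = 170554 + 2*√3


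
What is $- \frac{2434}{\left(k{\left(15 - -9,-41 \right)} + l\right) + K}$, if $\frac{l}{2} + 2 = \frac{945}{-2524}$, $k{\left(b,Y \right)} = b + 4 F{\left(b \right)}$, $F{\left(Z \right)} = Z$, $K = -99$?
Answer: $- \frac{3071708}{20509} \approx -149.77$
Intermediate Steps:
$k{\left(b,Y \right)} = 5 b$ ($k{\left(b,Y \right)} = b + 4 b = 5 b$)
$l = - \frac{5993}{1262}$ ($l = -4 + 2 \frac{945}{-2524} = -4 + 2 \cdot 945 \left(- \frac{1}{2524}\right) = -4 + 2 \left(- \frac{945}{2524}\right) = -4 - \frac{945}{1262} = - \frac{5993}{1262} \approx -4.7488$)
$- \frac{2434}{\left(k{\left(15 - -9,-41 \right)} + l\right) + K} = - \frac{2434}{\left(5 \left(15 - -9\right) - \frac{5993}{1262}\right) - 99} = - \frac{2434}{\left(5 \left(15 + 9\right) - \frac{5993}{1262}\right) - 99} = - \frac{2434}{\left(5 \cdot 24 - \frac{5993}{1262}\right) - 99} = - \frac{2434}{\left(120 - \frac{5993}{1262}\right) - 99} = - \frac{2434}{\frac{145447}{1262} - 99} = - \frac{2434}{\frac{20509}{1262}} = \left(-2434\right) \frac{1262}{20509} = - \frac{3071708}{20509}$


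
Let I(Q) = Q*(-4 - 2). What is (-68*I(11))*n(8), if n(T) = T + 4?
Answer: 53856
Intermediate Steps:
I(Q) = -6*Q (I(Q) = Q*(-6) = -6*Q)
n(T) = 4 + T
(-68*I(11))*n(8) = (-(-408)*11)*(4 + 8) = -68*(-66)*12 = 4488*12 = 53856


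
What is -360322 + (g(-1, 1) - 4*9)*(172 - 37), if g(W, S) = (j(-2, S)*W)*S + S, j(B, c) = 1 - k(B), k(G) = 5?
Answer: -364507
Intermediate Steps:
j(B, c) = -4 (j(B, c) = 1 - 1*5 = 1 - 5 = -4)
g(W, S) = S - 4*S*W (g(W, S) = (-4*W)*S + S = -4*S*W + S = S - 4*S*W)
-360322 + (g(-1, 1) - 4*9)*(172 - 37) = -360322 + (1*(1 - 4*(-1)) - 4*9)*(172 - 37) = -360322 + (1*(1 + 4) - 36)*135 = -360322 + (1*5 - 36)*135 = -360322 + (5 - 36)*135 = -360322 - 31*135 = -360322 - 4185 = -364507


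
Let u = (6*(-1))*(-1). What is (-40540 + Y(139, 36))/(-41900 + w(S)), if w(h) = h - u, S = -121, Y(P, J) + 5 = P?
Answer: 40406/42027 ≈ 0.96143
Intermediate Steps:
Y(P, J) = -5 + P
u = 6 (u = -6*(-1) = 6)
w(h) = -6 + h (w(h) = h - 1*6 = h - 6 = -6 + h)
(-40540 + Y(139, 36))/(-41900 + w(S)) = (-40540 + (-5 + 139))/(-41900 + (-6 - 121)) = (-40540 + 134)/(-41900 - 127) = -40406/(-42027) = -40406*(-1/42027) = 40406/42027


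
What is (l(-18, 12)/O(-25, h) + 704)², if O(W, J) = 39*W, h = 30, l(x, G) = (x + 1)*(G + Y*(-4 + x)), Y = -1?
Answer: 471938772484/950625 ≈ 4.9645e+5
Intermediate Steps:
l(x, G) = (1 + x)*(4 + G - x) (l(x, G) = (x + 1)*(G - (-4 + x)) = (1 + x)*(G + (4 - x)) = (1 + x)*(4 + G - x))
(l(-18, 12)/O(-25, h) + 704)² = ((4 + 12 - 1*(-18)² + 3*(-18) + 12*(-18))/((39*(-25))) + 704)² = ((4 + 12 - 1*324 - 54 - 216)/(-975) + 704)² = ((4 + 12 - 324 - 54 - 216)*(-1/975) + 704)² = (-578*(-1/975) + 704)² = (578/975 + 704)² = (686978/975)² = 471938772484/950625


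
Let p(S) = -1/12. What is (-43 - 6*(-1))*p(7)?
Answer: 37/12 ≈ 3.0833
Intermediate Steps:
p(S) = -1/12 (p(S) = -1*1/12 = -1/12)
(-43 - 6*(-1))*p(7) = (-43 - 6*(-1))*(-1/12) = (-43 + 6)*(-1/12) = -37*(-1/12) = 37/12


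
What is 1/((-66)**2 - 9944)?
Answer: -1/5588 ≈ -0.00017895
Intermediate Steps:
1/((-66)**2 - 9944) = 1/(4356 - 9944) = 1/(-5588) = -1/5588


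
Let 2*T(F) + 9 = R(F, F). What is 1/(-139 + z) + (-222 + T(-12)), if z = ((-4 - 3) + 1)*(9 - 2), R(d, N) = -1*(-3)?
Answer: -40726/181 ≈ -225.01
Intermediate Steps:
R(d, N) = 3
z = -42 (z = (-7 + 1)*7 = -6*7 = -42)
T(F) = -3 (T(F) = -9/2 + (½)*3 = -9/2 + 3/2 = -3)
1/(-139 + z) + (-222 + T(-12)) = 1/(-139 - 42) + (-222 - 3) = 1/(-181) - 225 = -1/181 - 225 = -40726/181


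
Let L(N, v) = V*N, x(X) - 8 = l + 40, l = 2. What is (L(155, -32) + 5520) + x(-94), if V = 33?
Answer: 10685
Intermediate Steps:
x(X) = 50 (x(X) = 8 + (2 + 40) = 8 + 42 = 50)
L(N, v) = 33*N
(L(155, -32) + 5520) + x(-94) = (33*155 + 5520) + 50 = (5115 + 5520) + 50 = 10635 + 50 = 10685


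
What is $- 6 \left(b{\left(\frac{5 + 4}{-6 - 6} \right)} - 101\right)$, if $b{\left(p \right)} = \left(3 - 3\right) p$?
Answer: $606$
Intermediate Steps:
$b{\left(p \right)} = 0$ ($b{\left(p \right)} = 0 p = 0$)
$- 6 \left(b{\left(\frac{5 + 4}{-6 - 6} \right)} - 101\right) = - 6 \left(0 - 101\right) = \left(-6\right) \left(-101\right) = 606$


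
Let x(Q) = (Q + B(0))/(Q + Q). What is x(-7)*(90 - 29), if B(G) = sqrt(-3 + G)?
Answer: 61/2 - 61*I*sqrt(3)/14 ≈ 30.5 - 7.5468*I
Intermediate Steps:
x(Q) = (Q + I*sqrt(3))/(2*Q) (x(Q) = (Q + sqrt(-3 + 0))/(Q + Q) = (Q + sqrt(-3))/((2*Q)) = (Q + I*sqrt(3))*(1/(2*Q)) = (Q + I*sqrt(3))/(2*Q))
x(-7)*(90 - 29) = ((1/2)*(-7 + I*sqrt(3))/(-7))*(90 - 29) = ((1/2)*(-1/7)*(-7 + I*sqrt(3)))*61 = (1/2 - I*sqrt(3)/14)*61 = 61/2 - 61*I*sqrt(3)/14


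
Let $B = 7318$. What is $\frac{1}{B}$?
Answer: $\frac{1}{7318} \approx 0.00013665$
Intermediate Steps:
$\frac{1}{B} = \frac{1}{7318}$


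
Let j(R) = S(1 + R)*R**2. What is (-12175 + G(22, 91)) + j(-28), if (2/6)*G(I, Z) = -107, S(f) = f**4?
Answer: 416637248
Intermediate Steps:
G(I, Z) = -321 (G(I, Z) = 3*(-107) = -321)
j(R) = R**2*(1 + R)**4 (j(R) = (1 + R)**4*R**2 = R**2*(1 + R)**4)
(-12175 + G(22, 91)) + j(-28) = (-12175 - 321) + (-28)**2*(1 - 28)**4 = -12496 + 784*(-27)**4 = -12496 + 784*531441 = -12496 + 416649744 = 416637248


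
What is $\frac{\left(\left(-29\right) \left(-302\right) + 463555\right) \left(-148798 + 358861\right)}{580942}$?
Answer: $\frac{99215485719}{580942} \approx 1.7078 \cdot 10^{5}$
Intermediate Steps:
$\frac{\left(\left(-29\right) \left(-302\right) + 463555\right) \left(-148798 + 358861\right)}{580942} = \left(8758 + 463555\right) 210063 \cdot \frac{1}{580942} = 472313 \cdot 210063 \cdot \frac{1}{580942} = 99215485719 \cdot \frac{1}{580942} = \frac{99215485719}{580942}$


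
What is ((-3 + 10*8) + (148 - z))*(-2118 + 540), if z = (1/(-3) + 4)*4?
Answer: -331906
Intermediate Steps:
z = 44/3 (z = (-⅓ + 4)*4 = (11/3)*4 = 44/3 ≈ 14.667)
((-3 + 10*8) + (148 - z))*(-2118 + 540) = ((-3 + 10*8) + (148 - 1*44/3))*(-2118 + 540) = ((-3 + 80) + (148 - 44/3))*(-1578) = (77 + 400/3)*(-1578) = (631/3)*(-1578) = -331906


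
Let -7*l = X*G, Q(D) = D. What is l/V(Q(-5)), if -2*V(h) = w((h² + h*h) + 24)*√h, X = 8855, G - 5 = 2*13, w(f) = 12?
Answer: -7843*I*√5/6 ≈ -2922.9*I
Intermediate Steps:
G = 31 (G = 5 + 2*13 = 5 + 26 = 31)
V(h) = -6*√h
l = -39215 (l = -1265*31 = -⅐*274505 = -39215)
l/V(Q(-5)) = -39215*I*√5/30 = -7843*I*√5/6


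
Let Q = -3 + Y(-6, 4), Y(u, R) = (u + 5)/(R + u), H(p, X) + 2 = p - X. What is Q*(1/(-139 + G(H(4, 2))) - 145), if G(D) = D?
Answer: 50390/139 ≈ 362.52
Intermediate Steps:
H(p, X) = -2 + p - X (H(p, X) = -2 + (p - X) = -2 + p - X)
Y(u, R) = (5 + u)/(R + u)
Q = -5/2 (Q = -3 + (5 - 6)/(4 - 6) = -3 - 1/(-2) = -3 - ½*(-1) = -3 + ½ = -5/2 ≈ -2.5000)
Q*(1/(-139 + G(H(4, 2))) - 145) = -5*(1/(-139 + (-2 + 4 - 1*2)) - 145)/2 = -5*(1/(-139 + (-2 + 4 - 2)) - 145)/2 = -5*(1/(-139 + 0) - 145)/2 = -5*(1/(-139) - 145)/2 = -5*(-1/139 - 145)/2 = -5/2*(-20156/139) = 50390/139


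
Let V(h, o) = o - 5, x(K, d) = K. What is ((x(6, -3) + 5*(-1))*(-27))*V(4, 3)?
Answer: 54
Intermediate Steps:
V(h, o) = -5 + o
((x(6, -3) + 5*(-1))*(-27))*V(4, 3) = ((6 + 5*(-1))*(-27))*(-5 + 3) = ((6 - 5)*(-27))*(-2) = (1*(-27))*(-2) = -27*(-2) = 54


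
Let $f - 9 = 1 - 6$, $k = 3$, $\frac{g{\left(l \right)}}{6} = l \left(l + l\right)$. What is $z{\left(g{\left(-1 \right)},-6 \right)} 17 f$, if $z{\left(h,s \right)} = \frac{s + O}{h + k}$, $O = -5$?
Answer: $- \frac{748}{15} \approx -49.867$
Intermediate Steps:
$g{\left(l \right)} = 12 l^{2}$ ($g{\left(l \right)} = 6 l \left(l + l\right) = 6 l 2 l = 6 \cdot 2 l^{2} = 12 l^{2}$)
$z{\left(h,s \right)} = \frac{-5 + s}{3 + h}$ ($z{\left(h,s \right)} = \frac{s - 5}{h + 3} = \frac{-5 + s}{3 + h}$)
$f = 4$ ($f = 9 + \left(1 - 6\right) = 9 - 5 = 4$)
$z{\left(g{\left(-1 \right)},-6 \right)} 17 f = \frac{-5 - 6}{3 + 12 \left(-1\right)^{2}} \cdot 17 \cdot 4 = \frac{1}{3 + 12 \cdot 1} \left(-11\right) 17 \cdot 4 = \frac{1}{3 + 12} \left(-11\right) 17 \cdot 4 = \frac{1}{15} \left(-11\right) 17 \cdot 4 = \left(- \frac{11}{15}\right) 17 \cdot 4 = \left(- \frac{187}{15}\right) 4 = - \frac{748}{15}$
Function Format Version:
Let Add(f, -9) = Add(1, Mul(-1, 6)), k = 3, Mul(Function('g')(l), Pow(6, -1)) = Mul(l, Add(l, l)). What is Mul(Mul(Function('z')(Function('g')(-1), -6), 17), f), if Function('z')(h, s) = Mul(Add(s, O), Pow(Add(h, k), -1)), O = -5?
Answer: Rational(-748, 15) ≈ -49.867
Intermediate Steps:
Function('g')(l) = Mul(12, Pow(l, 2)) (Function('g')(l) = Mul(6, Mul(l, Add(l, l))) = Mul(6, Mul(l, Mul(2, l))) = Mul(6, Mul(2, Pow(l, 2))) = Mul(12, Pow(l, 2)))
Function('z')(h, s) = Mul(Pow(Add(3, h), -1), Add(-5, s)) (Function('z')(h, s) = Mul(Add(s, -5), Pow(Add(h, 3), -1)) = Mul(Add(-5, s), Pow(Add(3, h), -1)) = Mul(Pow(Add(3, h), -1), Add(-5, s)))
f = 4 (f = Add(9, Add(1, Mul(-1, 6))) = Add(9, Add(1, -6)) = Add(9, -5) = 4)
Mul(Mul(Function('z')(Function('g')(-1), -6), 17), f) = Mul(Mul(Mul(Pow(Add(3, Mul(12, Pow(-1, 2))), -1), Add(-5, -6)), 17), 4) = Mul(Mul(Mul(Pow(Add(3, Mul(12, 1)), -1), -11), 17), 4) = Mul(Mul(Mul(Pow(Add(3, 12), -1), -11), 17), 4) = Mul(Mul(Mul(Pow(15, -1), -11), 17), 4) = Mul(Mul(Mul(Rational(1, 15), -11), 17), 4) = Mul(Mul(Rational(-11, 15), 17), 4) = Mul(Rational(-187, 15), 4) = Rational(-748, 15)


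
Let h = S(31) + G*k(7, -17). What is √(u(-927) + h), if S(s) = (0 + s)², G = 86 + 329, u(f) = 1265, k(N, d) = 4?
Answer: √3886 ≈ 62.338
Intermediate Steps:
G = 415
S(s) = s²
h = 2621 (h = 31² + 415*4 = 961 + 1660 = 2621)
√(u(-927) + h) = √(1265 + 2621) = √3886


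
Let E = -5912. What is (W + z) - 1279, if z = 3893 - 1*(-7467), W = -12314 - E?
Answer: 3679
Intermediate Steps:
W = -6402 (W = -12314 - 1*(-5912) = -12314 + 5912 = -6402)
z = 11360 (z = 3893 + 7467 = 11360)
(W + z) - 1279 = (-6402 + 11360) - 1279 = 4958 - 1279 = 3679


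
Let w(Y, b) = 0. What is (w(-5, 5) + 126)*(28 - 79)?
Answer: -6426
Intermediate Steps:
(w(-5, 5) + 126)*(28 - 79) = (0 + 126)*(28 - 79) = 126*(-51) = -6426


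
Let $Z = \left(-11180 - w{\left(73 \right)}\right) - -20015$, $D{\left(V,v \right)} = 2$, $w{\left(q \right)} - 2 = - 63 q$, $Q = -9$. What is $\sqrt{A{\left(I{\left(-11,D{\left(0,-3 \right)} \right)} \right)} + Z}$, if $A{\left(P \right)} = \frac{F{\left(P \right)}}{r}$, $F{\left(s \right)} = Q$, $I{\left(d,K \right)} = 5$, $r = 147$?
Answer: $\frac{\sqrt{658165}}{7} \approx 115.9$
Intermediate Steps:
$w{\left(q \right)} = 2 - 63 q$
$F{\left(s \right)} = -9$
$A{\left(P \right)} = - \frac{3}{49}$ ($A{\left(P \right)} = - \frac{9}{147} = \left(-9\right) \frac{1}{147} = - \frac{3}{49}$)
$Z = 13432$ ($Z = \left(-11180 - \left(2 - 4599\right)\right) - -20015 = \left(-11180 - \left(2 - 4599\right)\right) + 20015 = \left(-11180 - -4597\right) + 20015 = \left(-11180 + 4597\right) + 20015 = -6583 + 20015 = 13432$)
$\sqrt{A{\left(I{\left(-11,D{\left(0,-3 \right)} \right)} \right)} + Z} = \sqrt{- \frac{3}{49} + 13432} = \sqrt{\frac{658165}{49}} = \frac{\sqrt{658165}}{7}$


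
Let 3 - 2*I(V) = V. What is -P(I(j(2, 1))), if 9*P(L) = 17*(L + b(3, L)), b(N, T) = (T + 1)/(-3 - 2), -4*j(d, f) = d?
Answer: -34/15 ≈ -2.2667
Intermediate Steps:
j(d, f) = -d/4
I(V) = 3/2 - V/2
b(N, T) = -⅕ - T/5 (b(N, T) = (1 + T)/(-5) = (1 + T)*(-⅕) = -⅕ - T/5)
P(L) = -17/45 + 68*L/45 (P(L) = (17*(L + (-⅕ - L/5)))/9 = (17*(-⅕ + 4*L/5))/9 = (-17/5 + 68*L/5)/9 = -17/45 + 68*L/45)
-P(I(j(2, 1))) = -(-17/45 + 68*(3/2 - (-1)*2/8)/45) = -(-17/45 + 68*(3/2 - ½*(-½))/45) = -(-17/45 + 68*(3/2 + ¼)/45) = -(-17/45 + (68/45)*(7/4)) = -(-17/45 + 119/45) = -1*34/15 = -34/15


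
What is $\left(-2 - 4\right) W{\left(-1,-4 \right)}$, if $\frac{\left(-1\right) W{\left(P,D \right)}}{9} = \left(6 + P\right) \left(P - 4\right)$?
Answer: $-1350$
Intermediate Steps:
$W{\left(P,D \right)} = - 9 \left(-4 + P\right) \left(6 + P\right)$ ($W{\left(P,D \right)} = - 9 \left(6 + P\right) \left(P - 4\right) = - 9 \left(6 + P\right) \left(-4 + P\right) = - 9 \left(-4 + P\right) \left(6 + P\right)$)
$\left(-2 - 4\right) W{\left(-1,-4 \right)} = \left(-2 - 4\right) \left(216 - -18 - 9 \left(-1\right)^{2}\right) = - 6 \left(216 + 18 - 9\right) = \left(-6\right) 225 = -1350$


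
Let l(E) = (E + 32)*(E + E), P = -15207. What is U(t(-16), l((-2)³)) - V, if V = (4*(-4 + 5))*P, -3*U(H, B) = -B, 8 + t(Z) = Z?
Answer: 60700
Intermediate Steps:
t(Z) = -8 + Z
l(E) = 2*E*(32 + E) (l(E) = (32 + E)*(2*E) = 2*E*(32 + E))
U(H, B) = B/3 (U(H, B) = -(-1)*B/3 = B/3)
V = -60828 (V = (4*(-4 + 5))*(-15207) = (4*1)*(-15207) = 4*(-15207) = -60828)
U(t(-16), l((-2)³)) - V = (2*(-2)³*(32 + (-2)³))/3 - 1*(-60828) = (2*(-8)*(32 - 8))/3 + 60828 = (2*(-8)*24)/3 + 60828 = (⅓)*(-384) + 60828 = -128 + 60828 = 60700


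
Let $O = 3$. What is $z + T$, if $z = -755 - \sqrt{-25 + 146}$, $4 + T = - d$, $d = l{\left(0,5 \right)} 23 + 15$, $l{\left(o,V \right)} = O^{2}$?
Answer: $-992$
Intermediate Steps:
$l{\left(o,V \right)} = 9$ ($l{\left(o,V \right)} = 3^{2} = 9$)
$d = 222$ ($d = 9 \cdot 23 + 15 = 207 + 15 = 222$)
$T = -226$ ($T = -4 - 222 = -226$)
$z = -766$ ($z = -755 - \sqrt{121} = -755 - 11 = -766$)
$z + T = -766 - 226 = -992$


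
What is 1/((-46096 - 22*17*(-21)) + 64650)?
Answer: 1/26408 ≈ 3.7867e-5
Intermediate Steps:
1/((-46096 - 22*17*(-21)) + 64650) = 1/((-46096 - 374*(-21)) + 64650) = 1/((-46096 - 1*(-7854)) + 64650) = 1/((-46096 + 7854) + 64650) = 1/(-38242 + 64650) = 1/26408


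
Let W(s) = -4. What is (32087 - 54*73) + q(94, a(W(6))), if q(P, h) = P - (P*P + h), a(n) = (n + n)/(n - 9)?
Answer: 252231/13 ≈ 19402.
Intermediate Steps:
a(n) = 2*n/(-9 + n) (a(n) = (2*n)/(-9 + n) = 2*n/(-9 + n))
q(P, h) = P - h - P**2 (q(P, h) = P - (P**2 + h) = P - (h + P**2) = P + (-h - P**2) = P - h - P**2)
(32087 - 54*73) + q(94, a(W(6))) = (32087 - 54*73) + (94 - 2*(-4)/(-9 - 4) - 1*94**2) = (32087 - 3942) + (94 - 2*(-4)/(-13) - 1*8836) = 28145 + (94 - 2*(-4)*(-1)/13 - 8836) = 28145 + (94 - 1*8/13 - 8836) = 28145 + (94 - 8/13 - 8836) = 28145 - 113654/13 = 252231/13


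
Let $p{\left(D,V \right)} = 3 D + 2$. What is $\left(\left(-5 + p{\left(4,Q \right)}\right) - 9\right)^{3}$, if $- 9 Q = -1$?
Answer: $0$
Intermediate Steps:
$Q = \frac{1}{9}$ ($Q = \left(- \frac{1}{9}\right) \left(-1\right) = \frac{1}{9} \approx 0.11111$)
$p{\left(D,V \right)} = 2 + 3 D$
$\left(\left(-5 + p{\left(4,Q \right)}\right) - 9\right)^{3} = \left(\left(-5 + \left(2 + 3 \cdot 4\right)\right) - 9\right)^{3} = \left(\left(-5 + \left(2 + 12\right)\right) - 9\right)^{3} = \left(\left(-5 + 14\right) - 9\right)^{3} = \left(9 - 9\right)^{3} = 0^{3} = 0$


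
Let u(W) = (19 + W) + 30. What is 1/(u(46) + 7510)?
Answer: 1/7605 ≈ 0.00013149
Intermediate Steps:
u(W) = 49 + W
1/(u(46) + 7510) = 1/((49 + 46) + 7510) = 1/(95 + 7510) = 1/7605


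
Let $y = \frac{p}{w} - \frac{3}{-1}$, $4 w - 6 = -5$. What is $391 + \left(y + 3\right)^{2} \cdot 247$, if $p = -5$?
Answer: $48803$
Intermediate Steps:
$w = \frac{1}{4}$ ($w = \frac{3}{2} + \frac{1}{4} \left(-5\right) = \frac{3}{2} - \frac{5}{4} = \frac{1}{4} \approx 0.25$)
$y = -17$ ($y = - 5 \frac{1}{\frac{1}{4}} - \frac{3}{-1} = \left(-5\right) 4 - -3 = -20 + 3 = -17$)
$391 + \left(y + 3\right)^{2} \cdot 247 = 391 + \left(-17 + 3\right)^{2} \cdot 247 = 391 + \left(-14\right)^{2} \cdot 247 = 391 + 196 \cdot 247 = 391 + 48412 = 48803$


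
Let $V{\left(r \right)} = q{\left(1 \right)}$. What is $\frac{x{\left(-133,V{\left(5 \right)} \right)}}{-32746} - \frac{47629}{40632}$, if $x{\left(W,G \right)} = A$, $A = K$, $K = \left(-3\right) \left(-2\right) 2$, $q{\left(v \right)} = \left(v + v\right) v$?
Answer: $- \frac{780073409}{665267736} \approx -1.1726$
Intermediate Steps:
$q{\left(v \right)} = 2 v^{2}$ ($q{\left(v \right)} = 2 v v = 2 v^{2}$)
$V{\left(r \right)} = 2$ ($V{\left(r \right)} = 2 \cdot 1^{2} = 2 \cdot 1 = 2$)
$K = 12$ ($K = 6 \cdot 2 = 12$)
$A = 12$
$x{\left(W,G \right)} = 12$
$\frac{x{\left(-133,V{\left(5 \right)} \right)}}{-32746} - \frac{47629}{40632} = \frac{12}{-32746} - \frac{47629}{40632} = 12 \left(- \frac{1}{32746}\right) - \frac{47629}{40632} = - \frac{6}{16373} - \frac{47629}{40632} = - \frac{780073409}{665267736}$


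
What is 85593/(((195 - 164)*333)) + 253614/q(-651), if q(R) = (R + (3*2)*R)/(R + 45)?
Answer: 5687931127/168609 ≈ 33734.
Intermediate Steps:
q(R) = 7*R/(45 + R) (q(R) = (R + 6*R)/(45 + R) = (7*R)/(45 + R) = 7*R/(45 + R))
85593/(((195 - 164)*333)) + 253614/q(-651) = 85593/(((195 - 164)*333)) + 253614/((7*(-651)/(45 - 651))) = 85593/((31*333)) + 253614/((7*(-651)/(-606))) = 85593/10323 + 253614/((7*(-651)*(-1/606))) = 85593*(1/10323) + 253614/(1519/202) = 28531/3441 + 253614*(202/1519) = 28531/3441 + 51230028/1519 = 5687931127/168609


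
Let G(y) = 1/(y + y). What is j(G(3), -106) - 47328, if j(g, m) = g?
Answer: -283967/6 ≈ -47328.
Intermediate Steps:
G(y) = 1/(2*y)
j(G(3), -106) - 47328 = (½)/3 - 47328 = (½)*(⅓) - 47328 = ⅙ - 47328 = -283967/6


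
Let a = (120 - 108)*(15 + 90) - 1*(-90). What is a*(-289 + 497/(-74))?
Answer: -14771025/37 ≈ -3.9922e+5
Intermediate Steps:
a = 1350 (a = 12*105 + 90 = 1260 + 90 = 1350)
a*(-289 + 497/(-74)) = 1350*(-289 + 497/(-74)) = 1350*(-289 + 497*(-1/74)) = 1350*(-289 - 497/74) = 1350*(-21883/74) = -14771025/37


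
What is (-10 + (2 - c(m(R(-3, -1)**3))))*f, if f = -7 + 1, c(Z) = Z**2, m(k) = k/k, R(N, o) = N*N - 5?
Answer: 54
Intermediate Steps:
R(N, o) = -5 + N**2 (R(N, o) = N**2 - 5 = -5 + N**2)
m(k) = 1
f = -6
(-10 + (2 - c(m(R(-3, -1)**3))))*f = (-10 + (2 - 1*1**2))*(-6) = (-10 + (2 - 1*1))*(-6) = (-10 + (2 - 1))*(-6) = (-10 + 1)*(-6) = -9*(-6) = 54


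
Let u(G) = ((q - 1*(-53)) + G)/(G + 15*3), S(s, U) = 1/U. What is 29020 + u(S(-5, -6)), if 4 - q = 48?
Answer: 7806433/269 ≈ 29020.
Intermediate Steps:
q = -44 (q = 4 - 1*48 = 4 - 48 = -44)
u(G) = (9 + G)/(45 + G) (u(G) = ((-44 - 1*(-53)) + G)/(G + 15*3) = ((-44 + 53) + G)/(G + 45) = (9 + G)/(45 + G))
29020 + u(S(-5, -6)) = 29020 + (9 + 1/(-6))/(45 + 1/(-6)) = 29020 + (9 - ⅙)/(45 - ⅙) = 29020 + (53/6)/(269/6) = 29020 + (6/269)*(53/6) = 29020 + 53/269 = 7806433/269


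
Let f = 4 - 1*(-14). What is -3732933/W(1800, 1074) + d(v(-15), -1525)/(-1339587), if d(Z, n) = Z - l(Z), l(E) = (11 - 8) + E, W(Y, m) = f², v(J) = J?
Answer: -185206982137/16075044 ≈ -11521.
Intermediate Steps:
f = 18 (f = 4 + 14 = 18)
W(Y, m) = 324 (W(Y, m) = 18² = 324)
l(E) = 3 + E
d(Z, n) = -3 (d(Z, n) = Z - (3 + Z) = Z + (-3 - Z) = -3)
-3732933/W(1800, 1074) + d(v(-15), -1525)/(-1339587) = -3732933/324 - 3/(-1339587) = -3732933*1/324 - 3*(-1/1339587) = -1244311/108 + 1/446529 = -185206982137/16075044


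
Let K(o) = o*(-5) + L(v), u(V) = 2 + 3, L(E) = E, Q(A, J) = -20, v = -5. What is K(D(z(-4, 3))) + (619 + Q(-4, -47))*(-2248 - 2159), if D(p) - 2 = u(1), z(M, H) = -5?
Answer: -2639833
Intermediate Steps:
u(V) = 5
D(p) = 7 (D(p) = 2 + 5 = 7)
K(o) = -5 - 5*o (K(o) = o*(-5) - 5 = -5*o - 5 = -5 - 5*o)
K(D(z(-4, 3))) + (619 + Q(-4, -47))*(-2248 - 2159) = (-5 - 5*7) + (619 - 20)*(-2248 - 2159) = (-5 - 35) + 599*(-4407) = -40 - 2639793 = -2639833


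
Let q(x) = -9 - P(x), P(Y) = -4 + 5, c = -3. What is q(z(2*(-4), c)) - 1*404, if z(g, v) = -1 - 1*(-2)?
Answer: -414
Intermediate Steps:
P(Y) = 1
z(g, v) = 1 (z(g, v) = -1 + 2 = 1)
q(x) = -10 (q(x) = -9 - 1*1 = -9 - 1 = -10)
q(z(2*(-4), c)) - 1*404 = -10 - 1*404 = -10 - 404 = -414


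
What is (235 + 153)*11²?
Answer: 46948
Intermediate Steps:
(235 + 153)*11² = 388*121 = 46948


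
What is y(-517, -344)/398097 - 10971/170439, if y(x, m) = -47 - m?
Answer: -159885252/2513009429 ≈ -0.063623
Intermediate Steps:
y(-517, -344)/398097 - 10971/170439 = (-47 - 1*(-344))/398097 - 10971/170439 = (-47 + 344)*(1/398097) - 10971*1/170439 = 297*(1/398097) - 3657/56813 = 33/44233 - 3657/56813 = -159885252/2513009429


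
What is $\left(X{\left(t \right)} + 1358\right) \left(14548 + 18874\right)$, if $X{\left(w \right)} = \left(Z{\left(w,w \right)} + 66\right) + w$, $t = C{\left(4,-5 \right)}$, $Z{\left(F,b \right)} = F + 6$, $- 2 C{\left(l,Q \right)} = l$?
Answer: $47659772$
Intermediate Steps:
$C{\left(l,Q \right)} = - \frac{l}{2}$
$Z{\left(F,b \right)} = 6 + F$
$t = -2$ ($t = \left(- \frac{1}{2}\right) 4 = -2$)
$X{\left(w \right)} = 72 + 2 w$ ($X{\left(w \right)} = \left(\left(6 + w\right) + 66\right) + w = \left(72 + w\right) + w = 72 + 2 w$)
$\left(X{\left(t \right)} + 1358\right) \left(14548 + 18874\right) = \left(\left(72 + 2 \left(-2\right)\right) + 1358\right) \left(14548 + 18874\right) = \left(\left(72 - 4\right) + 1358\right) 33422 = \left(68 + 1358\right) 33422 = 1426 \cdot 33422 = 47659772$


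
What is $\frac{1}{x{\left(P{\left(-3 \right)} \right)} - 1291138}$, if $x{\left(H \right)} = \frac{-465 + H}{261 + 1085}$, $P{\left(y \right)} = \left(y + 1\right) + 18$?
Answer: $- \frac{1346}{1737872197} \approx -7.7451 \cdot 10^{-7}$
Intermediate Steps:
$P{\left(y \right)} = 19 + y$ ($P{\left(y \right)} = \left(1 + y\right) + 18 = 19 + y$)
$x{\left(H \right)} = - \frac{465}{1346} + \frac{H}{1346}$ ($x{\left(H \right)} = \frac{-465 + H}{1346} = \left(-465 + H\right) \frac{1}{1346} = - \frac{465}{1346} + \frac{H}{1346}$)
$\frac{1}{x{\left(P{\left(-3 \right)} \right)} - 1291138} = \frac{1}{\left(- \frac{465}{1346} + \frac{19 - 3}{1346}\right) - 1291138} = \frac{1}{\left(- \frac{465}{1346} + \frac{1}{1346} \cdot 16\right) - 1291138} = \frac{1}{\left(- \frac{465}{1346} + \frac{8}{673}\right) - 1291138} = \frac{1}{- \frac{449}{1346} - 1291138} = \frac{1}{- \frac{1737872197}{1346}} = - \frac{1346}{1737872197}$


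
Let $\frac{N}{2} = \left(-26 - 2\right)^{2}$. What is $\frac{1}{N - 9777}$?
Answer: $- \frac{1}{8209} \approx -0.00012182$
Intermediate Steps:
$N = 1568$ ($N = 2 \left(-26 - 2\right)^{2} = 2 \left(-28\right)^{2} = 2 \cdot 784 = 1568$)
$\frac{1}{N - 9777} = \frac{1}{1568 - 9777} = \frac{1}{-8209} = - \frac{1}{8209}$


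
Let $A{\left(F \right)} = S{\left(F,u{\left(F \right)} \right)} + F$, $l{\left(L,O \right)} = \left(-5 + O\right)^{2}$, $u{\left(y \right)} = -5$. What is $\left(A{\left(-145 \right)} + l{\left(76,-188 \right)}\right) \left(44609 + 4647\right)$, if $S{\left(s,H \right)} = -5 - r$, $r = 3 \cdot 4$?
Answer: $1826757272$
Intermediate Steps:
$r = 12$
$S{\left(s,H \right)} = -17$ ($S{\left(s,H \right)} = -5 - 12 = -17$)
$A{\left(F \right)} = -17 + F$
$\left(A{\left(-145 \right)} + l{\left(76,-188 \right)}\right) \left(44609 + 4647\right) = \left(\left(-17 - 145\right) + \left(-5 - 188\right)^{2}\right) \left(44609 + 4647\right) = \left(-162 + \left(-193\right)^{2}\right) 49256 = \left(-162 + 37249\right) 49256 = 37087 \cdot 49256 = 1826757272$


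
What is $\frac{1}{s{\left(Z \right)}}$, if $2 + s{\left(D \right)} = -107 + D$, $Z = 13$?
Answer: $- \frac{1}{96} \approx -0.010417$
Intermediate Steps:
$s{\left(D \right)} = -109 + D$ ($s{\left(D \right)} = -2 + \left(-107 + D\right) = -109 + D$)
$\frac{1}{s{\left(Z \right)}} = \frac{1}{-109 + 13} = \frac{1}{-96} = - \frac{1}{96}$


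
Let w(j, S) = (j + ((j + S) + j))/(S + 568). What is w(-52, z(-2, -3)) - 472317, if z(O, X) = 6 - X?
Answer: -272527056/577 ≈ -4.7232e+5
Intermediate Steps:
w(j, S) = (S + 3*j)/(568 + S) (w(j, S) = (j + ((S + j) + j))/(568 + S) = (j + (S + 2*j))/(568 + S) = (S + 3*j)/(568 + S))
w(-52, z(-2, -3)) - 472317 = ((6 - 1*(-3)) + 3*(-52))/(568 + (6 - 1*(-3))) - 472317 = ((6 + 3) - 156)/(568 + (6 + 3)) - 472317 = (9 - 156)/(568 + 9) - 472317 = -147/577 - 472317 = -272527056/577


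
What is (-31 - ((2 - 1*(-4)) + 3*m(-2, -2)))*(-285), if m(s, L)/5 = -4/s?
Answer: 19095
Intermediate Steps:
m(s, L) = -20/s (m(s, L) = 5*(-4/s) = -20/s)
(-31 - ((2 - 1*(-4)) + 3*m(-2, -2)))*(-285) = (-31 - ((2 - 1*(-4)) + 3*(-20/(-2))))*(-285) = (-31 - ((2 + 4) + 3*(-20*(-½))))*(-285) = (-31 - (6 + 3*10))*(-285) = (-31 - (6 + 30))*(-285) = (-31 - 1*36)*(-285) = (-31 - 36)*(-285) = -67*(-285) = 19095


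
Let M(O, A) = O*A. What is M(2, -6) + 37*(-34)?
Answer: -1270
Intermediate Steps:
M(O, A) = A*O
M(2, -6) + 37*(-34) = -6*2 + 37*(-34) = -12 - 1258 = -1270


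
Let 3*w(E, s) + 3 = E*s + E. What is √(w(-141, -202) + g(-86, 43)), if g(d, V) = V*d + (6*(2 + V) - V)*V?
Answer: √15509 ≈ 124.54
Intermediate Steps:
w(E, s) = -1 + E/3 + E*s/3 (w(E, s) = -1 + (E*s + E)/3 = -1 + (E + E*s)/3 = -1 + (E/3 + E*s/3) = -1 + E/3 + E*s/3)
g(d, V) = V*d + V*(12 + 5*V) (g(d, V) = V*d + ((12 + 6*V) - V)*V = V*d + (12 + 5*V)*V = V*d + V*(12 + 5*V))
√(w(-141, -202) + g(-86, 43)) = √((-1 + (⅓)*(-141) + (⅓)*(-141)*(-202)) + 43*(12 - 86 + 5*43)) = √((-1 - 47 + 9494) + 43*(12 - 86 + 215)) = √(9446 + 43*141) = √(9446 + 6063) = √15509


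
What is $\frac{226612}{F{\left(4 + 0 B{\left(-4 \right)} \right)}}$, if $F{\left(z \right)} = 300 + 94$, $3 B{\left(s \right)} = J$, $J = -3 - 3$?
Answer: $\frac{113306}{197} \approx 575.16$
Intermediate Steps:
$J = -6$ ($J = -3 - 3 = -6$)
$B{\left(s \right)} = -2$ ($B{\left(s \right)} = \frac{1}{3} \left(-6\right) = -2$)
$F{\left(z \right)} = 394$
$\frac{226612}{F{\left(4 + 0 B{\left(-4 \right)} \right)}} = \frac{226612}{394} = 226612 \cdot \frac{1}{394} = \frac{113306}{197}$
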